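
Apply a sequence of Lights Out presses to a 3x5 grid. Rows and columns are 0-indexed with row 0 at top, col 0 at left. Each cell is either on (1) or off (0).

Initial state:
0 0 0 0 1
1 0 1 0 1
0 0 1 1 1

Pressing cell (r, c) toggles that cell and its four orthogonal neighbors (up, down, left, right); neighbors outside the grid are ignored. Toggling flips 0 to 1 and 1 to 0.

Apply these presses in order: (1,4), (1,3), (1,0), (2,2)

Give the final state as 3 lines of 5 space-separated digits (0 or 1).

Answer: 1 0 0 1 0
0 1 1 0 1
1 1 0 1 0

Derivation:
After press 1 at (1,4):
0 0 0 0 0
1 0 1 1 0
0 0 1 1 0

After press 2 at (1,3):
0 0 0 1 0
1 0 0 0 1
0 0 1 0 0

After press 3 at (1,0):
1 0 0 1 0
0 1 0 0 1
1 0 1 0 0

After press 4 at (2,2):
1 0 0 1 0
0 1 1 0 1
1 1 0 1 0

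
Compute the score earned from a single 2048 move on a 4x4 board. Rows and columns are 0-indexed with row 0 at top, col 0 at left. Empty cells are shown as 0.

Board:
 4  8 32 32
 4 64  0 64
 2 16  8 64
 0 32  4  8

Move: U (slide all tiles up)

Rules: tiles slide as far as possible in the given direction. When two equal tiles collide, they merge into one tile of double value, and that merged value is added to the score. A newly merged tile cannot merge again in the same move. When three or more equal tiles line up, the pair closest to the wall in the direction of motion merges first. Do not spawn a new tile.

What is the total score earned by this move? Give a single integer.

Answer: 136

Derivation:
Slide up:
col 0: [4, 4, 2, 0] -> [8, 2, 0, 0]  score +8 (running 8)
col 1: [8, 64, 16, 32] -> [8, 64, 16, 32]  score +0 (running 8)
col 2: [32, 0, 8, 4] -> [32, 8, 4, 0]  score +0 (running 8)
col 3: [32, 64, 64, 8] -> [32, 128, 8, 0]  score +128 (running 136)
Board after move:
  8   8  32  32
  2  64   8 128
  0  16   4   8
  0  32   0   0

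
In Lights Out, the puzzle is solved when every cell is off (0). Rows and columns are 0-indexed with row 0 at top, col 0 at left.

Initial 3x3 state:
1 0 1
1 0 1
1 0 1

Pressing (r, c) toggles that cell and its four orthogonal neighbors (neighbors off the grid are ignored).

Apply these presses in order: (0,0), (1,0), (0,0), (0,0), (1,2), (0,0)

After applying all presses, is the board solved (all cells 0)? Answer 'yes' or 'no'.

After press 1 at (0,0):
0 1 1
0 0 1
1 0 1

After press 2 at (1,0):
1 1 1
1 1 1
0 0 1

After press 3 at (0,0):
0 0 1
0 1 1
0 0 1

After press 4 at (0,0):
1 1 1
1 1 1
0 0 1

After press 5 at (1,2):
1 1 0
1 0 0
0 0 0

After press 6 at (0,0):
0 0 0
0 0 0
0 0 0

Lights still on: 0

Answer: yes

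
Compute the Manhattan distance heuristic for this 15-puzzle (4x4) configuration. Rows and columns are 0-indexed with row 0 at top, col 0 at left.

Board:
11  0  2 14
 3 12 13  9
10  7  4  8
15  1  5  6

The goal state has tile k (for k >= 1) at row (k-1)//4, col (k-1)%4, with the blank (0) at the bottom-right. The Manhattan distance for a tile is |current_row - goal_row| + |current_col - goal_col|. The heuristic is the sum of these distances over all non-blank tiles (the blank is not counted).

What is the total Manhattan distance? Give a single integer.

Answer: 45

Derivation:
Tile 11: at (0,0), goal (2,2), distance |0-2|+|0-2| = 4
Tile 2: at (0,2), goal (0,1), distance |0-0|+|2-1| = 1
Tile 14: at (0,3), goal (3,1), distance |0-3|+|3-1| = 5
Tile 3: at (1,0), goal (0,2), distance |1-0|+|0-2| = 3
Tile 12: at (1,1), goal (2,3), distance |1-2|+|1-3| = 3
Tile 13: at (1,2), goal (3,0), distance |1-3|+|2-0| = 4
Tile 9: at (1,3), goal (2,0), distance |1-2|+|3-0| = 4
Tile 10: at (2,0), goal (2,1), distance |2-2|+|0-1| = 1
Tile 7: at (2,1), goal (1,2), distance |2-1|+|1-2| = 2
Tile 4: at (2,2), goal (0,3), distance |2-0|+|2-3| = 3
Tile 8: at (2,3), goal (1,3), distance |2-1|+|3-3| = 1
Tile 15: at (3,0), goal (3,2), distance |3-3|+|0-2| = 2
Tile 1: at (3,1), goal (0,0), distance |3-0|+|1-0| = 4
Tile 5: at (3,2), goal (1,0), distance |3-1|+|2-0| = 4
Tile 6: at (3,3), goal (1,1), distance |3-1|+|3-1| = 4
Sum: 4 + 1 + 5 + 3 + 3 + 4 + 4 + 1 + 2 + 3 + 1 + 2 + 4 + 4 + 4 = 45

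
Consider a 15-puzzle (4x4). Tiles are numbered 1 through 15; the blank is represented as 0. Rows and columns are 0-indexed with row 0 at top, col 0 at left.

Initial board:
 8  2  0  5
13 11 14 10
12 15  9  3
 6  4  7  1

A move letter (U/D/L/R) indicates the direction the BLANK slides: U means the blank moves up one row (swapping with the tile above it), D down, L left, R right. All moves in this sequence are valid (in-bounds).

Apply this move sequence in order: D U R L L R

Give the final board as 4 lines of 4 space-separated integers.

Answer:  8  2  0  5
13 11 14 10
12 15  9  3
 6  4  7  1

Derivation:
After move 1 (D):
 8  2 14  5
13 11  0 10
12 15  9  3
 6  4  7  1

After move 2 (U):
 8  2  0  5
13 11 14 10
12 15  9  3
 6  4  7  1

After move 3 (R):
 8  2  5  0
13 11 14 10
12 15  9  3
 6  4  7  1

After move 4 (L):
 8  2  0  5
13 11 14 10
12 15  9  3
 6  4  7  1

After move 5 (L):
 8  0  2  5
13 11 14 10
12 15  9  3
 6  4  7  1

After move 6 (R):
 8  2  0  5
13 11 14 10
12 15  9  3
 6  4  7  1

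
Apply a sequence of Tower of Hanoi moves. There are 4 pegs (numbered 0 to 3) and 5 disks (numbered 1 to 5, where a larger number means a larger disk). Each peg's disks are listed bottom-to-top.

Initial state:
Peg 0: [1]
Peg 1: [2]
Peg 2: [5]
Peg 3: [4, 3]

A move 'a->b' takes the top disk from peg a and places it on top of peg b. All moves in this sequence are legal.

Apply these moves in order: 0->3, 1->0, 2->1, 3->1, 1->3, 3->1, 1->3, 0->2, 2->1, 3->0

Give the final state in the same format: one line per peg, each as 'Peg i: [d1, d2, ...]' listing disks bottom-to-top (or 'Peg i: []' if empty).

Answer: Peg 0: [1]
Peg 1: [5, 2]
Peg 2: []
Peg 3: [4, 3]

Derivation:
After move 1 (0->3):
Peg 0: []
Peg 1: [2]
Peg 2: [5]
Peg 3: [4, 3, 1]

After move 2 (1->0):
Peg 0: [2]
Peg 1: []
Peg 2: [5]
Peg 3: [4, 3, 1]

After move 3 (2->1):
Peg 0: [2]
Peg 1: [5]
Peg 2: []
Peg 3: [4, 3, 1]

After move 4 (3->1):
Peg 0: [2]
Peg 1: [5, 1]
Peg 2: []
Peg 3: [4, 3]

After move 5 (1->3):
Peg 0: [2]
Peg 1: [5]
Peg 2: []
Peg 3: [4, 3, 1]

After move 6 (3->1):
Peg 0: [2]
Peg 1: [5, 1]
Peg 2: []
Peg 3: [4, 3]

After move 7 (1->3):
Peg 0: [2]
Peg 1: [5]
Peg 2: []
Peg 3: [4, 3, 1]

After move 8 (0->2):
Peg 0: []
Peg 1: [5]
Peg 2: [2]
Peg 3: [4, 3, 1]

After move 9 (2->1):
Peg 0: []
Peg 1: [5, 2]
Peg 2: []
Peg 3: [4, 3, 1]

After move 10 (3->0):
Peg 0: [1]
Peg 1: [5, 2]
Peg 2: []
Peg 3: [4, 3]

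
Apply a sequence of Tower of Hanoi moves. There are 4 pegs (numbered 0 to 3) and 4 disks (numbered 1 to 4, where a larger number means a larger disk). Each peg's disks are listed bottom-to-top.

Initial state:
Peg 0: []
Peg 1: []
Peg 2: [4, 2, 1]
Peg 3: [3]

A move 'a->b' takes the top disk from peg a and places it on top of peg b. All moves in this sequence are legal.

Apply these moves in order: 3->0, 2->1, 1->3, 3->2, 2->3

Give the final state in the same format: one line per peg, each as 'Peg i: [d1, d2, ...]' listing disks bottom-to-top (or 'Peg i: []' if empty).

After move 1 (3->0):
Peg 0: [3]
Peg 1: []
Peg 2: [4, 2, 1]
Peg 3: []

After move 2 (2->1):
Peg 0: [3]
Peg 1: [1]
Peg 2: [4, 2]
Peg 3: []

After move 3 (1->3):
Peg 0: [3]
Peg 1: []
Peg 2: [4, 2]
Peg 3: [1]

After move 4 (3->2):
Peg 0: [3]
Peg 1: []
Peg 2: [4, 2, 1]
Peg 3: []

After move 5 (2->3):
Peg 0: [3]
Peg 1: []
Peg 2: [4, 2]
Peg 3: [1]

Answer: Peg 0: [3]
Peg 1: []
Peg 2: [4, 2]
Peg 3: [1]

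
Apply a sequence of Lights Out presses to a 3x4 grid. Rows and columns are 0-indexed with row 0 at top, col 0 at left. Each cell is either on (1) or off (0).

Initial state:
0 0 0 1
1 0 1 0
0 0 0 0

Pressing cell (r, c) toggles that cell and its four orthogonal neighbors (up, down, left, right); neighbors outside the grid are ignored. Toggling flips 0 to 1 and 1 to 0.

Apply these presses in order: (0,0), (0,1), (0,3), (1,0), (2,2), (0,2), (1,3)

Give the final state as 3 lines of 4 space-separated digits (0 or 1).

After press 1 at (0,0):
1 1 0 1
0 0 1 0
0 0 0 0

After press 2 at (0,1):
0 0 1 1
0 1 1 0
0 0 0 0

After press 3 at (0,3):
0 0 0 0
0 1 1 1
0 0 0 0

After press 4 at (1,0):
1 0 0 0
1 0 1 1
1 0 0 0

After press 5 at (2,2):
1 0 0 0
1 0 0 1
1 1 1 1

After press 6 at (0,2):
1 1 1 1
1 0 1 1
1 1 1 1

After press 7 at (1,3):
1 1 1 0
1 0 0 0
1 1 1 0

Answer: 1 1 1 0
1 0 0 0
1 1 1 0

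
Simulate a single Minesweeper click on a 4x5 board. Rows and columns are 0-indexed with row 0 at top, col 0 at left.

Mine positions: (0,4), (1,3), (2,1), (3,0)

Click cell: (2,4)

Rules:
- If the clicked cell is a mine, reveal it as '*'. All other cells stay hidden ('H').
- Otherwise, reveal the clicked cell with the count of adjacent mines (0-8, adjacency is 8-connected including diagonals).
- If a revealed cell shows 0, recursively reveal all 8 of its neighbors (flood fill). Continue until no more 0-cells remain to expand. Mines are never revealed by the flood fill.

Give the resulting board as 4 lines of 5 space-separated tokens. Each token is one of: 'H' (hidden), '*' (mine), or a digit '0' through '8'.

H H H H H
H H H H H
H H H H 1
H H H H H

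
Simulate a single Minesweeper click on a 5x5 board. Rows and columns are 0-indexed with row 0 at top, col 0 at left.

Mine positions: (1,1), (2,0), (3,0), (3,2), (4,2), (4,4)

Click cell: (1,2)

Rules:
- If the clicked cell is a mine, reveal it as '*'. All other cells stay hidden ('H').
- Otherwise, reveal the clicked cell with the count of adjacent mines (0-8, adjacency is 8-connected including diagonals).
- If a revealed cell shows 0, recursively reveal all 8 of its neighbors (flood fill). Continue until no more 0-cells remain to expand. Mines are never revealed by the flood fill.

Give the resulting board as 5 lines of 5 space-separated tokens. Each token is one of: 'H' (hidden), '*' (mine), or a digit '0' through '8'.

H H H H H
H H 1 H H
H H H H H
H H H H H
H H H H H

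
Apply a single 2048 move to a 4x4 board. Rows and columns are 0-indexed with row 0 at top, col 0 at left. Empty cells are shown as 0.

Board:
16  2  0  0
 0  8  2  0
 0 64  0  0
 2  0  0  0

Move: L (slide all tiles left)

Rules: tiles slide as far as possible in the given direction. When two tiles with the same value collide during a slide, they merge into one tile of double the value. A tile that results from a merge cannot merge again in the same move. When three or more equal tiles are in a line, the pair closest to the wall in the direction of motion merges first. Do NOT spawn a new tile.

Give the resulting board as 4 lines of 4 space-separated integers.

Slide left:
row 0: [16, 2, 0, 0] -> [16, 2, 0, 0]
row 1: [0, 8, 2, 0] -> [8, 2, 0, 0]
row 2: [0, 64, 0, 0] -> [64, 0, 0, 0]
row 3: [2, 0, 0, 0] -> [2, 0, 0, 0]

Answer: 16  2  0  0
 8  2  0  0
64  0  0  0
 2  0  0  0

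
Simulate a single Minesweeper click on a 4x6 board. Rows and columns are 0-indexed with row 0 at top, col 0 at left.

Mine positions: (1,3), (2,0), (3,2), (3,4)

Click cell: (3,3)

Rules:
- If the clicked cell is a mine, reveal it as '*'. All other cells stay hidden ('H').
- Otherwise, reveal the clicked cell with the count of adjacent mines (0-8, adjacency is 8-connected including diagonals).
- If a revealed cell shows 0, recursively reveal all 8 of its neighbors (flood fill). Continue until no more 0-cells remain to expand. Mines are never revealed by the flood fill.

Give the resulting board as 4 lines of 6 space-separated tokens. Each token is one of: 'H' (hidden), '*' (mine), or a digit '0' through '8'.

H H H H H H
H H H H H H
H H H H H H
H H H 2 H H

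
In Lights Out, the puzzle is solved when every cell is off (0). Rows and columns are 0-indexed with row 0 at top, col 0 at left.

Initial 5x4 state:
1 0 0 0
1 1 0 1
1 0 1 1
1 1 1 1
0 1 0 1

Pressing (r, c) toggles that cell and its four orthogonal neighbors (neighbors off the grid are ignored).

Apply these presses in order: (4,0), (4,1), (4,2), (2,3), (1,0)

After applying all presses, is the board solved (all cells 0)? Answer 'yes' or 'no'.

Answer: yes

Derivation:
After press 1 at (4,0):
1 0 0 0
1 1 0 1
1 0 1 1
0 1 1 1
1 0 0 1

After press 2 at (4,1):
1 0 0 0
1 1 0 1
1 0 1 1
0 0 1 1
0 1 1 1

After press 3 at (4,2):
1 0 0 0
1 1 0 1
1 0 1 1
0 0 0 1
0 0 0 0

After press 4 at (2,3):
1 0 0 0
1 1 0 0
1 0 0 0
0 0 0 0
0 0 0 0

After press 5 at (1,0):
0 0 0 0
0 0 0 0
0 0 0 0
0 0 0 0
0 0 0 0

Lights still on: 0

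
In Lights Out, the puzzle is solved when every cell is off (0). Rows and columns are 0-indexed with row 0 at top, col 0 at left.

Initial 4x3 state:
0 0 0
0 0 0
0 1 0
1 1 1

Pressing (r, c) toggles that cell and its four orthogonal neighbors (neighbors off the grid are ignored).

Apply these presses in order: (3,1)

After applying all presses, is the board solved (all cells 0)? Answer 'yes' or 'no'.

Answer: yes

Derivation:
After press 1 at (3,1):
0 0 0
0 0 0
0 0 0
0 0 0

Lights still on: 0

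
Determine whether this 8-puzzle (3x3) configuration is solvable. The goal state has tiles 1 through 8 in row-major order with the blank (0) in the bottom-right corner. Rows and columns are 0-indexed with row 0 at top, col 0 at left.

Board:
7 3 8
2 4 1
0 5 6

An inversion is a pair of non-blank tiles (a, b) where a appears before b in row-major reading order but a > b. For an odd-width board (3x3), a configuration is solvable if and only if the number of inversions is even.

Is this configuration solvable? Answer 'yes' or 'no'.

Inversions (pairs i<j in row-major order where tile[i] > tile[j] > 0): 15
15 is odd, so the puzzle is not solvable.

Answer: no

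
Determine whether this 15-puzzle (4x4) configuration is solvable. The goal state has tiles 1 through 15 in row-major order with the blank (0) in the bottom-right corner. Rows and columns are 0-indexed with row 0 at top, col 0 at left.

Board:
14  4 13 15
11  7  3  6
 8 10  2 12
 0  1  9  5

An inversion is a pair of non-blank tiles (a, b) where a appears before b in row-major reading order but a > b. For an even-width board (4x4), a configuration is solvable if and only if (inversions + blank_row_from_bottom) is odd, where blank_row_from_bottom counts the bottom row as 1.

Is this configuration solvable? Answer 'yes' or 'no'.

Inversions: 69
Blank is in row 3 (0-indexed from top), which is row 1 counting from the bottom (bottom = 1).
69 + 1 = 70, which is even, so the puzzle is not solvable.

Answer: no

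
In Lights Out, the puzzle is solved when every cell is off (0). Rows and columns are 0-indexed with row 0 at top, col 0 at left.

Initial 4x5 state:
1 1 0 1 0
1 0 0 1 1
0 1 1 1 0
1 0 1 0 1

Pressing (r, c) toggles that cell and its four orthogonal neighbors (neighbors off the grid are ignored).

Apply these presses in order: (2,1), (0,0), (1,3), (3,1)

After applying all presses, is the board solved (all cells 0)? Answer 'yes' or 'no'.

After press 1 at (2,1):
1 1 0 1 0
1 1 0 1 1
1 0 0 1 0
1 1 1 0 1

After press 2 at (0,0):
0 0 0 1 0
0 1 0 1 1
1 0 0 1 0
1 1 1 0 1

After press 3 at (1,3):
0 0 0 0 0
0 1 1 0 0
1 0 0 0 0
1 1 1 0 1

After press 4 at (3,1):
0 0 0 0 0
0 1 1 0 0
1 1 0 0 0
0 0 0 0 1

Lights still on: 5

Answer: no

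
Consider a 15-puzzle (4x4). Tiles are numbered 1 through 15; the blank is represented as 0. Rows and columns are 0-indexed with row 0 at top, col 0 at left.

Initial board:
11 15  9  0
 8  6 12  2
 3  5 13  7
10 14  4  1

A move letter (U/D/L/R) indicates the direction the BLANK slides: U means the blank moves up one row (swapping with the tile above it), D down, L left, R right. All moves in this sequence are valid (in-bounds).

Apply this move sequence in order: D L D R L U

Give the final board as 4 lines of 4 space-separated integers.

After move 1 (D):
11 15  9  2
 8  6 12  0
 3  5 13  7
10 14  4  1

After move 2 (L):
11 15  9  2
 8  6  0 12
 3  5 13  7
10 14  4  1

After move 3 (D):
11 15  9  2
 8  6 13 12
 3  5  0  7
10 14  4  1

After move 4 (R):
11 15  9  2
 8  6 13 12
 3  5  7  0
10 14  4  1

After move 5 (L):
11 15  9  2
 8  6 13 12
 3  5  0  7
10 14  4  1

After move 6 (U):
11 15  9  2
 8  6  0 12
 3  5 13  7
10 14  4  1

Answer: 11 15  9  2
 8  6  0 12
 3  5 13  7
10 14  4  1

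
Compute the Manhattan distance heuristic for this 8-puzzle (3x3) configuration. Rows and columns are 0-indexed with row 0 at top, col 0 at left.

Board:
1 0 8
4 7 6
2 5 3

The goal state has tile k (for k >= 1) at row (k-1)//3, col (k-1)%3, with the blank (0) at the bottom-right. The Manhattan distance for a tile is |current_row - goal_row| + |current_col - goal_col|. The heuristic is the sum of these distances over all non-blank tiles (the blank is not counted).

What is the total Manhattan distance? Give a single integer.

Answer: 11

Derivation:
Tile 1: at (0,0), goal (0,0), distance |0-0|+|0-0| = 0
Tile 8: at (0,2), goal (2,1), distance |0-2|+|2-1| = 3
Tile 4: at (1,0), goal (1,0), distance |1-1|+|0-0| = 0
Tile 7: at (1,1), goal (2,0), distance |1-2|+|1-0| = 2
Tile 6: at (1,2), goal (1,2), distance |1-1|+|2-2| = 0
Tile 2: at (2,0), goal (0,1), distance |2-0|+|0-1| = 3
Tile 5: at (2,1), goal (1,1), distance |2-1|+|1-1| = 1
Tile 3: at (2,2), goal (0,2), distance |2-0|+|2-2| = 2
Sum: 0 + 3 + 0 + 2 + 0 + 3 + 1 + 2 = 11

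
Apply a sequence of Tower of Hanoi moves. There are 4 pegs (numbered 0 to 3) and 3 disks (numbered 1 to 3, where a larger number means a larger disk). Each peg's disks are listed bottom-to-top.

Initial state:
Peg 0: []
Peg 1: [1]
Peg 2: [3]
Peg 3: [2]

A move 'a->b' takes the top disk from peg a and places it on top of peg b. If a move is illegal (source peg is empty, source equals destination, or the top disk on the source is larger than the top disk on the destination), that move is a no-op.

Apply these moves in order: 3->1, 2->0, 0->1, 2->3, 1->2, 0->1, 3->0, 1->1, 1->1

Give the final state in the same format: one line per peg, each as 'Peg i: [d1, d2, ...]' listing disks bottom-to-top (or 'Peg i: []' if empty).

After move 1 (3->1):
Peg 0: []
Peg 1: [1]
Peg 2: [3]
Peg 3: [2]

After move 2 (2->0):
Peg 0: [3]
Peg 1: [1]
Peg 2: []
Peg 3: [2]

After move 3 (0->1):
Peg 0: [3]
Peg 1: [1]
Peg 2: []
Peg 3: [2]

After move 4 (2->3):
Peg 0: [3]
Peg 1: [1]
Peg 2: []
Peg 3: [2]

After move 5 (1->2):
Peg 0: [3]
Peg 1: []
Peg 2: [1]
Peg 3: [2]

After move 6 (0->1):
Peg 0: []
Peg 1: [3]
Peg 2: [1]
Peg 3: [2]

After move 7 (3->0):
Peg 0: [2]
Peg 1: [3]
Peg 2: [1]
Peg 3: []

After move 8 (1->1):
Peg 0: [2]
Peg 1: [3]
Peg 2: [1]
Peg 3: []

After move 9 (1->1):
Peg 0: [2]
Peg 1: [3]
Peg 2: [1]
Peg 3: []

Answer: Peg 0: [2]
Peg 1: [3]
Peg 2: [1]
Peg 3: []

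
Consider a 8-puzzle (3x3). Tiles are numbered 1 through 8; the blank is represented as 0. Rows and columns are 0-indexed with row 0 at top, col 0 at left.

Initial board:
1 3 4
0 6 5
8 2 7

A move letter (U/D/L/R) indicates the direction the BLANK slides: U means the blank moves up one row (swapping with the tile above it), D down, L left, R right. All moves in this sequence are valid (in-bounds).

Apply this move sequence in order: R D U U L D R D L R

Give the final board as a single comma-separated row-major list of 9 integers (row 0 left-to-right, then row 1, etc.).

After move 1 (R):
1 3 4
6 0 5
8 2 7

After move 2 (D):
1 3 4
6 2 5
8 0 7

After move 3 (U):
1 3 4
6 0 5
8 2 7

After move 4 (U):
1 0 4
6 3 5
8 2 7

After move 5 (L):
0 1 4
6 3 5
8 2 7

After move 6 (D):
6 1 4
0 3 5
8 2 7

After move 7 (R):
6 1 4
3 0 5
8 2 7

After move 8 (D):
6 1 4
3 2 5
8 0 7

After move 9 (L):
6 1 4
3 2 5
0 8 7

After move 10 (R):
6 1 4
3 2 5
8 0 7

Answer: 6, 1, 4, 3, 2, 5, 8, 0, 7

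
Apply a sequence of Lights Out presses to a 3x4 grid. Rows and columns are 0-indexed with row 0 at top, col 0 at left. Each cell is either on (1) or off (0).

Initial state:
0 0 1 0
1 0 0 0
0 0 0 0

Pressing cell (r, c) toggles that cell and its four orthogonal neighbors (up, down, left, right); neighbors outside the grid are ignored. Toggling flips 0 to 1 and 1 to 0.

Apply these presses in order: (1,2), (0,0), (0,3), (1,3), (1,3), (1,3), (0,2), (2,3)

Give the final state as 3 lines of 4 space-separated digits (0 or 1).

After press 1 at (1,2):
0 0 0 0
1 1 1 1
0 0 1 0

After press 2 at (0,0):
1 1 0 0
0 1 1 1
0 0 1 0

After press 3 at (0,3):
1 1 1 1
0 1 1 0
0 0 1 0

After press 4 at (1,3):
1 1 1 0
0 1 0 1
0 0 1 1

After press 5 at (1,3):
1 1 1 1
0 1 1 0
0 0 1 0

After press 6 at (1,3):
1 1 1 0
0 1 0 1
0 0 1 1

After press 7 at (0,2):
1 0 0 1
0 1 1 1
0 0 1 1

After press 8 at (2,3):
1 0 0 1
0 1 1 0
0 0 0 0

Answer: 1 0 0 1
0 1 1 0
0 0 0 0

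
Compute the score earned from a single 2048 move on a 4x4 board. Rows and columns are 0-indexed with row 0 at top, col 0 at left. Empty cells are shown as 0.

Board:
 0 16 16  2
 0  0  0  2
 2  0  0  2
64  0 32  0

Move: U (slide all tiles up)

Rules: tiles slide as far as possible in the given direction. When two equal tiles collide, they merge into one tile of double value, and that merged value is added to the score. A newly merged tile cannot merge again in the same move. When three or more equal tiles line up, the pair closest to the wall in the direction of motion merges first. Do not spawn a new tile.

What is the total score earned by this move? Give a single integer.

Answer: 4

Derivation:
Slide up:
col 0: [0, 0, 2, 64] -> [2, 64, 0, 0]  score +0 (running 0)
col 1: [16, 0, 0, 0] -> [16, 0, 0, 0]  score +0 (running 0)
col 2: [16, 0, 0, 32] -> [16, 32, 0, 0]  score +0 (running 0)
col 3: [2, 2, 2, 0] -> [4, 2, 0, 0]  score +4 (running 4)
Board after move:
 2 16 16  4
64  0 32  2
 0  0  0  0
 0  0  0  0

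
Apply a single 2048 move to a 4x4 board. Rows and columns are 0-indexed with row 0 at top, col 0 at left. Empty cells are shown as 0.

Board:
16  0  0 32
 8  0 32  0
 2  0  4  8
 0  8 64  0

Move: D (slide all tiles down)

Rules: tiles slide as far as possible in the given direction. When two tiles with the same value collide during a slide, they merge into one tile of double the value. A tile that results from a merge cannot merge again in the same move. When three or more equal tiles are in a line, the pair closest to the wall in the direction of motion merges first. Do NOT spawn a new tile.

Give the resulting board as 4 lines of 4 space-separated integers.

Answer:  0  0  0  0
16  0 32  0
 8  0  4 32
 2  8 64  8

Derivation:
Slide down:
col 0: [16, 8, 2, 0] -> [0, 16, 8, 2]
col 1: [0, 0, 0, 8] -> [0, 0, 0, 8]
col 2: [0, 32, 4, 64] -> [0, 32, 4, 64]
col 3: [32, 0, 8, 0] -> [0, 0, 32, 8]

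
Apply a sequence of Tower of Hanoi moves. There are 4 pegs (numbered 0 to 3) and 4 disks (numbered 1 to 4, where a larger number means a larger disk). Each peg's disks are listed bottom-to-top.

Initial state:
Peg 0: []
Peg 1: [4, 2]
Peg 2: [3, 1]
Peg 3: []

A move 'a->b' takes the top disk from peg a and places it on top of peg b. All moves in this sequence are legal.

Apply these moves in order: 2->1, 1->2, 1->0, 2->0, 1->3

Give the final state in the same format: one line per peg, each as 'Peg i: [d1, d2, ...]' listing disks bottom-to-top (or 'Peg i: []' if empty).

After move 1 (2->1):
Peg 0: []
Peg 1: [4, 2, 1]
Peg 2: [3]
Peg 3: []

After move 2 (1->2):
Peg 0: []
Peg 1: [4, 2]
Peg 2: [3, 1]
Peg 3: []

After move 3 (1->0):
Peg 0: [2]
Peg 1: [4]
Peg 2: [3, 1]
Peg 3: []

After move 4 (2->0):
Peg 0: [2, 1]
Peg 1: [4]
Peg 2: [3]
Peg 3: []

After move 5 (1->3):
Peg 0: [2, 1]
Peg 1: []
Peg 2: [3]
Peg 3: [4]

Answer: Peg 0: [2, 1]
Peg 1: []
Peg 2: [3]
Peg 3: [4]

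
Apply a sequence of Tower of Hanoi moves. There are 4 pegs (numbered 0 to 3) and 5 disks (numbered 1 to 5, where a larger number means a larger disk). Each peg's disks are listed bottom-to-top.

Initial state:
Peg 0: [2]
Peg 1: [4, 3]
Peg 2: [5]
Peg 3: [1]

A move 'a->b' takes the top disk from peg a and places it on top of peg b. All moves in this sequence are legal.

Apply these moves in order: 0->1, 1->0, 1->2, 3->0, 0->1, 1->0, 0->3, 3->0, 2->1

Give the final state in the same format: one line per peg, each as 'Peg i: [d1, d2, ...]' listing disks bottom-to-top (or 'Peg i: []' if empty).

After move 1 (0->1):
Peg 0: []
Peg 1: [4, 3, 2]
Peg 2: [5]
Peg 3: [1]

After move 2 (1->0):
Peg 0: [2]
Peg 1: [4, 3]
Peg 2: [5]
Peg 3: [1]

After move 3 (1->2):
Peg 0: [2]
Peg 1: [4]
Peg 2: [5, 3]
Peg 3: [1]

After move 4 (3->0):
Peg 0: [2, 1]
Peg 1: [4]
Peg 2: [5, 3]
Peg 3: []

After move 5 (0->1):
Peg 0: [2]
Peg 1: [4, 1]
Peg 2: [5, 3]
Peg 3: []

After move 6 (1->0):
Peg 0: [2, 1]
Peg 1: [4]
Peg 2: [5, 3]
Peg 3: []

After move 7 (0->3):
Peg 0: [2]
Peg 1: [4]
Peg 2: [5, 3]
Peg 3: [1]

After move 8 (3->0):
Peg 0: [2, 1]
Peg 1: [4]
Peg 2: [5, 3]
Peg 3: []

After move 9 (2->1):
Peg 0: [2, 1]
Peg 1: [4, 3]
Peg 2: [5]
Peg 3: []

Answer: Peg 0: [2, 1]
Peg 1: [4, 3]
Peg 2: [5]
Peg 3: []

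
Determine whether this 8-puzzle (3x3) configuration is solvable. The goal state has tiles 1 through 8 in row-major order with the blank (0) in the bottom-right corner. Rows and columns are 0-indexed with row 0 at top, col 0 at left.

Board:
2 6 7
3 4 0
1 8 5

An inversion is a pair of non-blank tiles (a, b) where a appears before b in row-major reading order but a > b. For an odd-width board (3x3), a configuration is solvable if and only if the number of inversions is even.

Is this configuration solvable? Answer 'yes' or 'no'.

Inversions (pairs i<j in row-major order where tile[i] > tile[j] > 0): 12
12 is even, so the puzzle is solvable.

Answer: yes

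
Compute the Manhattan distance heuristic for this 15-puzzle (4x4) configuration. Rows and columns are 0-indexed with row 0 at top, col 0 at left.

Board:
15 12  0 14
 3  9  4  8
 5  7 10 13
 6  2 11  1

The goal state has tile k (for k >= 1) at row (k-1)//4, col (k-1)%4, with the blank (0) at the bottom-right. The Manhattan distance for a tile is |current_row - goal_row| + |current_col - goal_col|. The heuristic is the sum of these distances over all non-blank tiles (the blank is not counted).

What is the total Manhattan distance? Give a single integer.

Answer: 42

Derivation:
Tile 15: (0,0)->(3,2) = 5
Tile 12: (0,1)->(2,3) = 4
Tile 14: (0,3)->(3,1) = 5
Tile 3: (1,0)->(0,2) = 3
Tile 9: (1,1)->(2,0) = 2
Tile 4: (1,2)->(0,3) = 2
Tile 8: (1,3)->(1,3) = 0
Tile 5: (2,0)->(1,0) = 1
Tile 7: (2,1)->(1,2) = 2
Tile 10: (2,2)->(2,1) = 1
Tile 13: (2,3)->(3,0) = 4
Tile 6: (3,0)->(1,1) = 3
Tile 2: (3,1)->(0,1) = 3
Tile 11: (3,2)->(2,2) = 1
Tile 1: (3,3)->(0,0) = 6
Sum: 5 + 4 + 5 + 3 + 2 + 2 + 0 + 1 + 2 + 1 + 4 + 3 + 3 + 1 + 6 = 42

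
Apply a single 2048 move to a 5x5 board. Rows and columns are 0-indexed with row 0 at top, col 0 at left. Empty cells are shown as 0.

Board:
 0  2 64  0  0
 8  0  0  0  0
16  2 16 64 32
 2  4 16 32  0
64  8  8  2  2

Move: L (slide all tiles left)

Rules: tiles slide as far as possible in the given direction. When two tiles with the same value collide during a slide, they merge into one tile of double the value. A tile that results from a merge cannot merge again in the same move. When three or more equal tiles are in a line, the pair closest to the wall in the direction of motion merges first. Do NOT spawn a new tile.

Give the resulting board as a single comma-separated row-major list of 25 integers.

Slide left:
row 0: [0, 2, 64, 0, 0] -> [2, 64, 0, 0, 0]
row 1: [8, 0, 0, 0, 0] -> [8, 0, 0, 0, 0]
row 2: [16, 2, 16, 64, 32] -> [16, 2, 16, 64, 32]
row 3: [2, 4, 16, 32, 0] -> [2, 4, 16, 32, 0]
row 4: [64, 8, 8, 2, 2] -> [64, 16, 4, 0, 0]

Answer: 2, 64, 0, 0, 0, 8, 0, 0, 0, 0, 16, 2, 16, 64, 32, 2, 4, 16, 32, 0, 64, 16, 4, 0, 0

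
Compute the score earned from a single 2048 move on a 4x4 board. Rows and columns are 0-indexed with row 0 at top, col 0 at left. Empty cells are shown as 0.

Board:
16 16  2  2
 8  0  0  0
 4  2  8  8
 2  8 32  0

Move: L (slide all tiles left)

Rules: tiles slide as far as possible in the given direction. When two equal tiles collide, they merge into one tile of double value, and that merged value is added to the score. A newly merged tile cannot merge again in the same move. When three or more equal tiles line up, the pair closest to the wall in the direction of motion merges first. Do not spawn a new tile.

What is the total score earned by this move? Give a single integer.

Answer: 52

Derivation:
Slide left:
row 0: [16, 16, 2, 2] -> [32, 4, 0, 0]  score +36 (running 36)
row 1: [8, 0, 0, 0] -> [8, 0, 0, 0]  score +0 (running 36)
row 2: [4, 2, 8, 8] -> [4, 2, 16, 0]  score +16 (running 52)
row 3: [2, 8, 32, 0] -> [2, 8, 32, 0]  score +0 (running 52)
Board after move:
32  4  0  0
 8  0  0  0
 4  2 16  0
 2  8 32  0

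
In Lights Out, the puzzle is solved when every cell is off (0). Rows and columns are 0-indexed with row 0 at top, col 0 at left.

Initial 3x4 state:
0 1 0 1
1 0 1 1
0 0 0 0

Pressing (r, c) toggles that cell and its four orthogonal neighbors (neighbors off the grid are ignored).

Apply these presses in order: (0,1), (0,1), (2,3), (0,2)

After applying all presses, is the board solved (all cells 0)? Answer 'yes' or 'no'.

Answer: no

Derivation:
After press 1 at (0,1):
1 0 1 1
1 1 1 1
0 0 0 0

After press 2 at (0,1):
0 1 0 1
1 0 1 1
0 0 0 0

After press 3 at (2,3):
0 1 0 1
1 0 1 0
0 0 1 1

After press 4 at (0,2):
0 0 1 0
1 0 0 0
0 0 1 1

Lights still on: 4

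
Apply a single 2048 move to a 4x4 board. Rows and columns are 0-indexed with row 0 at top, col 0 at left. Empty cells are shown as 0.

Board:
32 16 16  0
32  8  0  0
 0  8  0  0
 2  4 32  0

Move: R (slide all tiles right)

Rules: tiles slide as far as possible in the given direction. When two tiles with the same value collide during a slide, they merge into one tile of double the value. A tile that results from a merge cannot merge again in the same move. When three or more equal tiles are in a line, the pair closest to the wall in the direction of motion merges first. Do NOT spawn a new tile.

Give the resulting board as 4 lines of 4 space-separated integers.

Answer:  0  0 32 32
 0  0 32  8
 0  0  0  8
 0  2  4 32

Derivation:
Slide right:
row 0: [32, 16, 16, 0] -> [0, 0, 32, 32]
row 1: [32, 8, 0, 0] -> [0, 0, 32, 8]
row 2: [0, 8, 0, 0] -> [0, 0, 0, 8]
row 3: [2, 4, 32, 0] -> [0, 2, 4, 32]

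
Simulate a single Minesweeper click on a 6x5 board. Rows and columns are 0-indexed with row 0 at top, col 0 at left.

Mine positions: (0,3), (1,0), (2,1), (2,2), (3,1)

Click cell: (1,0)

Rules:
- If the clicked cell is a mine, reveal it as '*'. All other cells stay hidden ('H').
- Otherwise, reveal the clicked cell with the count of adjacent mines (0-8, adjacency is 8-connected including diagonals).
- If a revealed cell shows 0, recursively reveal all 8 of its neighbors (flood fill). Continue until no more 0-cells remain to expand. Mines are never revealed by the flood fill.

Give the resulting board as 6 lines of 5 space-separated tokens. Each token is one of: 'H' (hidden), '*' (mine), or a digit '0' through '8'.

H H H H H
* H H H H
H H H H H
H H H H H
H H H H H
H H H H H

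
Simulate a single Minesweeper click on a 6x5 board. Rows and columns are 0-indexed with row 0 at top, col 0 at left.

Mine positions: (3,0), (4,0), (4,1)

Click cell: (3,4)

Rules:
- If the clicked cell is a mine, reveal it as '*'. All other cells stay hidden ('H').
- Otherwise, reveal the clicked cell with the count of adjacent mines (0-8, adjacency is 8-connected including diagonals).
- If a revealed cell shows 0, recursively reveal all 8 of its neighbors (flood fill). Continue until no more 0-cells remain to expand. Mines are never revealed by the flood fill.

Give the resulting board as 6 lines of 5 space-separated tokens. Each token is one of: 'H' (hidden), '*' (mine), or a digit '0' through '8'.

0 0 0 0 0
0 0 0 0 0
1 1 0 0 0
H 3 1 0 0
H H 1 0 0
H H 1 0 0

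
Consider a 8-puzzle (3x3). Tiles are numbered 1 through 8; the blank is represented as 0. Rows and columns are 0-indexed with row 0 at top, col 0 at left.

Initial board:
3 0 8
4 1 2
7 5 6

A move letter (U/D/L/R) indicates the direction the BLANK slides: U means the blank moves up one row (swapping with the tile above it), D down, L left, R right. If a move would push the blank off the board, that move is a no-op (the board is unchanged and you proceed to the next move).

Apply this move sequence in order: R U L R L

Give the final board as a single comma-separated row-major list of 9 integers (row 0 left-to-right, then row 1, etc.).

After move 1 (R):
3 8 0
4 1 2
7 5 6

After move 2 (U):
3 8 0
4 1 2
7 5 6

After move 3 (L):
3 0 8
4 1 2
7 5 6

After move 4 (R):
3 8 0
4 1 2
7 5 6

After move 5 (L):
3 0 8
4 1 2
7 5 6

Answer: 3, 0, 8, 4, 1, 2, 7, 5, 6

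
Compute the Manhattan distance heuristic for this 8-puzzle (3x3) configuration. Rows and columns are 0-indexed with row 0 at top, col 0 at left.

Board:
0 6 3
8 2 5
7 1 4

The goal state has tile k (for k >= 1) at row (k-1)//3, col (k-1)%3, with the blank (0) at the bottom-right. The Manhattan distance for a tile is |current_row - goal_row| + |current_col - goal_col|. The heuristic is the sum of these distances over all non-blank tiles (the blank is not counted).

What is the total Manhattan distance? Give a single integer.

Answer: 12

Derivation:
Tile 6: (0,1)->(1,2) = 2
Tile 3: (0,2)->(0,2) = 0
Tile 8: (1,0)->(2,1) = 2
Tile 2: (1,1)->(0,1) = 1
Tile 5: (1,2)->(1,1) = 1
Tile 7: (2,0)->(2,0) = 0
Tile 1: (2,1)->(0,0) = 3
Tile 4: (2,2)->(1,0) = 3
Sum: 2 + 0 + 2 + 1 + 1 + 0 + 3 + 3 = 12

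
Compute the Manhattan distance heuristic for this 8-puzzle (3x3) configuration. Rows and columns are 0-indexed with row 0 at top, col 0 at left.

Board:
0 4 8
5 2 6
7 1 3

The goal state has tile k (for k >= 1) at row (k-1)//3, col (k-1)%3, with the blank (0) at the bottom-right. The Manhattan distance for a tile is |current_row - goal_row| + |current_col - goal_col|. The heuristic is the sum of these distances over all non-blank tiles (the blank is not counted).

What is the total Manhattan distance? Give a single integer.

Answer: 12

Derivation:
Tile 4: at (0,1), goal (1,0), distance |0-1|+|1-0| = 2
Tile 8: at (0,2), goal (2,1), distance |0-2|+|2-1| = 3
Tile 5: at (1,0), goal (1,1), distance |1-1|+|0-1| = 1
Tile 2: at (1,1), goal (0,1), distance |1-0|+|1-1| = 1
Tile 6: at (1,2), goal (1,2), distance |1-1|+|2-2| = 0
Tile 7: at (2,0), goal (2,0), distance |2-2|+|0-0| = 0
Tile 1: at (2,1), goal (0,0), distance |2-0|+|1-0| = 3
Tile 3: at (2,2), goal (0,2), distance |2-0|+|2-2| = 2
Sum: 2 + 3 + 1 + 1 + 0 + 0 + 3 + 2 = 12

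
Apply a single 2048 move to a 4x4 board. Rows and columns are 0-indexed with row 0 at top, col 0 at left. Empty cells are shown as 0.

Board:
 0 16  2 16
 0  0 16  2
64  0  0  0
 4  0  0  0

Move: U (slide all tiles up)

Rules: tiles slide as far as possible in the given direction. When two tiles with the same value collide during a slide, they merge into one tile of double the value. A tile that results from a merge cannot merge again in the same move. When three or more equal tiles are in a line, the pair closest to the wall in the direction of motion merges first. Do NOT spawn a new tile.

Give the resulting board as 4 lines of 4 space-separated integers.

Slide up:
col 0: [0, 0, 64, 4] -> [64, 4, 0, 0]
col 1: [16, 0, 0, 0] -> [16, 0, 0, 0]
col 2: [2, 16, 0, 0] -> [2, 16, 0, 0]
col 3: [16, 2, 0, 0] -> [16, 2, 0, 0]

Answer: 64 16  2 16
 4  0 16  2
 0  0  0  0
 0  0  0  0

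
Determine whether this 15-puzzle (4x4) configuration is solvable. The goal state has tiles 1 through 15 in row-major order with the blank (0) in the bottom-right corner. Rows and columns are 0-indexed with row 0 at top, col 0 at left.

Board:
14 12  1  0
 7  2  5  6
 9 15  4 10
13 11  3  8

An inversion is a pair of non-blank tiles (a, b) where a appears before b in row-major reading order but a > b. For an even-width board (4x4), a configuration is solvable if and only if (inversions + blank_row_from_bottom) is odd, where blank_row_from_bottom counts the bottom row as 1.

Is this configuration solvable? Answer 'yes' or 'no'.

Answer: no

Derivation:
Inversions: 50
Blank is in row 0 (0-indexed from top), which is row 4 counting from the bottom (bottom = 1).
50 + 4 = 54, which is even, so the puzzle is not solvable.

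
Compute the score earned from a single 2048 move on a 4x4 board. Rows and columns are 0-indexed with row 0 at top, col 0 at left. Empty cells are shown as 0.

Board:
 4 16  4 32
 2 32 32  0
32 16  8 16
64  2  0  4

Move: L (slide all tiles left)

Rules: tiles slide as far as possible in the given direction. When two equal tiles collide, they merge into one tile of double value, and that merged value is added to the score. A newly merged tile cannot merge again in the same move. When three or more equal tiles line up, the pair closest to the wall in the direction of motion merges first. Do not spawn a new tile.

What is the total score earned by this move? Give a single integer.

Answer: 64

Derivation:
Slide left:
row 0: [4, 16, 4, 32] -> [4, 16, 4, 32]  score +0 (running 0)
row 1: [2, 32, 32, 0] -> [2, 64, 0, 0]  score +64 (running 64)
row 2: [32, 16, 8, 16] -> [32, 16, 8, 16]  score +0 (running 64)
row 3: [64, 2, 0, 4] -> [64, 2, 4, 0]  score +0 (running 64)
Board after move:
 4 16  4 32
 2 64  0  0
32 16  8 16
64  2  4  0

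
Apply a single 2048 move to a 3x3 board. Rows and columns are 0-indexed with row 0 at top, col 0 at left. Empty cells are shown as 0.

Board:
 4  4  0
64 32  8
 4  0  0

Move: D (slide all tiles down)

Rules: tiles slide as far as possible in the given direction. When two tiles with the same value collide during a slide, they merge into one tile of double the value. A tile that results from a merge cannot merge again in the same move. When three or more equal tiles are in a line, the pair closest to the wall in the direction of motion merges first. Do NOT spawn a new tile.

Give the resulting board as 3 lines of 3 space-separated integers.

Slide down:
col 0: [4, 64, 4] -> [4, 64, 4]
col 1: [4, 32, 0] -> [0, 4, 32]
col 2: [0, 8, 0] -> [0, 0, 8]

Answer:  4  0  0
64  4  0
 4 32  8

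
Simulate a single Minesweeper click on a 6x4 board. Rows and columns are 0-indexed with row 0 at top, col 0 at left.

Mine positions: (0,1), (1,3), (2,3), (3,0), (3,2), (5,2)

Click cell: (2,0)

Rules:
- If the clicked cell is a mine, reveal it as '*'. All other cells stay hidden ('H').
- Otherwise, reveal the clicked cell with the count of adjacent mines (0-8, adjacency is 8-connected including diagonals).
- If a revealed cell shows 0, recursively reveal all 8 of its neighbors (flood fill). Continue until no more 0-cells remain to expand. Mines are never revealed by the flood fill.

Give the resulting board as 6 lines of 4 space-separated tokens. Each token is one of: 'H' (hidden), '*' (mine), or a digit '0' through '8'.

H H H H
H H H H
1 H H H
H H H H
H H H H
H H H H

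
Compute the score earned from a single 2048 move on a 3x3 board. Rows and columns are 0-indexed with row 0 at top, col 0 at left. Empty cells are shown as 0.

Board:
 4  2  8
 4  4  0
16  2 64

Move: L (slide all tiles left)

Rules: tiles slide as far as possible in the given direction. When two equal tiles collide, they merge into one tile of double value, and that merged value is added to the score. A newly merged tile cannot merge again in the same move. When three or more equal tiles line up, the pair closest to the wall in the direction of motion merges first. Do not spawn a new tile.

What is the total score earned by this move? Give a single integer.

Slide left:
row 0: [4, 2, 8] -> [4, 2, 8]  score +0 (running 0)
row 1: [4, 4, 0] -> [8, 0, 0]  score +8 (running 8)
row 2: [16, 2, 64] -> [16, 2, 64]  score +0 (running 8)
Board after move:
 4  2  8
 8  0  0
16  2 64

Answer: 8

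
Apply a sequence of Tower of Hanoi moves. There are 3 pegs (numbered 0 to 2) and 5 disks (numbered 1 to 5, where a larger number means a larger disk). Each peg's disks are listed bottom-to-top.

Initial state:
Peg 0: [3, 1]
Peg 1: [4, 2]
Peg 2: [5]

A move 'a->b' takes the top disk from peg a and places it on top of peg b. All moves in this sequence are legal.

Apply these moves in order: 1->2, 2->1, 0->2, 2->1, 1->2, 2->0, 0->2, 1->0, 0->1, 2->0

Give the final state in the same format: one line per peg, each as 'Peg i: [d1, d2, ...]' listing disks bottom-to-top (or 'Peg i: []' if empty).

Answer: Peg 0: [3, 1]
Peg 1: [4, 2]
Peg 2: [5]

Derivation:
After move 1 (1->2):
Peg 0: [3, 1]
Peg 1: [4]
Peg 2: [5, 2]

After move 2 (2->1):
Peg 0: [3, 1]
Peg 1: [4, 2]
Peg 2: [5]

After move 3 (0->2):
Peg 0: [3]
Peg 1: [4, 2]
Peg 2: [5, 1]

After move 4 (2->1):
Peg 0: [3]
Peg 1: [4, 2, 1]
Peg 2: [5]

After move 5 (1->2):
Peg 0: [3]
Peg 1: [4, 2]
Peg 2: [5, 1]

After move 6 (2->0):
Peg 0: [3, 1]
Peg 1: [4, 2]
Peg 2: [5]

After move 7 (0->2):
Peg 0: [3]
Peg 1: [4, 2]
Peg 2: [5, 1]

After move 8 (1->0):
Peg 0: [3, 2]
Peg 1: [4]
Peg 2: [5, 1]

After move 9 (0->1):
Peg 0: [3]
Peg 1: [4, 2]
Peg 2: [5, 1]

After move 10 (2->0):
Peg 0: [3, 1]
Peg 1: [4, 2]
Peg 2: [5]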